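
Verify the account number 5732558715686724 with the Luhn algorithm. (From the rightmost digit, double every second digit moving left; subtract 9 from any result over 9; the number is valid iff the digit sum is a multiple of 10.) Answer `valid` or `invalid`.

invalid

From the right, keep odd positions and double even positions (subtract 9 from any doubled value over 9):
  doubled (positions 2,4,...): 4 3 3 2 7 1 6 1 → sum 27
  kept (positions 1,3,...): 4 7 8 5 7 5 2 7 → sum 45
Total = 72.
72 mod 10 = 2, so the number is invalid.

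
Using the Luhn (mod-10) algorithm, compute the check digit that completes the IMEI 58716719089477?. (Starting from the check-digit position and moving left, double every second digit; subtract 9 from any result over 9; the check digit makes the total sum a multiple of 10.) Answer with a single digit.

2

Partial digits right→left: 7 7 4 9 8 0 9 1 7 6 1 7 8 5
Double every second digit counting from the check-digit position (so the 1st, 3rd, 5th, ... of the partial from the right).
  doubled (with −9 where >9): 5 8 7 9 5 2 7 → sum 43
  kept as-is: 7 9 0 1 6 7 5 → sum 35
Total = 43 + 35 = 78.
Check digit = (10 − (78 mod 10)) mod 10 = 2.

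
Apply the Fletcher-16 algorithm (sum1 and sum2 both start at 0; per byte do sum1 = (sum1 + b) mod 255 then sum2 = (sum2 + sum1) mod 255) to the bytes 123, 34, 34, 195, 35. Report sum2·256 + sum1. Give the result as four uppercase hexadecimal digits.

03A6

Running sums (mod 255):
  after byte 0 (123): sum1=123, sum2=123
  after byte 1 (34): sum1=157, sum2=25
  after byte 2 (34): sum1=191, sum2=216
  after byte 3 (195): sum1=131, sum2=92
  after byte 4 (35): sum1=166, sum2=3
Checksum = sum2·256 + sum1 = 3·256 + 166 = 934 = 0x03A6.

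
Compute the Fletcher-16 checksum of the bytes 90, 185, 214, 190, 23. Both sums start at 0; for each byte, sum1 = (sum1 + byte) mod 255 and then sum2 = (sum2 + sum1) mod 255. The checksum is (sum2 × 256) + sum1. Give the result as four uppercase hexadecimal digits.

Running sums (mod 255):
  after byte 0 (90): sum1=90, sum2=90
  after byte 1 (185): sum1=20, sum2=110
  after byte 2 (214): sum1=234, sum2=89
  after byte 3 (190): sum1=169, sum2=3
  after byte 4 (23): sum1=192, sum2=195
Checksum = sum2·256 + sum1 = 195·256 + 192 = 50112 = 0xC3C0.

C3C0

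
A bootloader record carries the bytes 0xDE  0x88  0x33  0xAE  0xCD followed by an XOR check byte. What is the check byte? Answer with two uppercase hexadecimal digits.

06

XOR the bytes together:
  start with 0xDE
  0xDE ⊕ 0x88 = 0x56
  0x56 ⊕ 0x33 = 0x65
  0x65 ⊕ 0xAE = 0xCB
  0xCB ⊕ 0xCD = 0x06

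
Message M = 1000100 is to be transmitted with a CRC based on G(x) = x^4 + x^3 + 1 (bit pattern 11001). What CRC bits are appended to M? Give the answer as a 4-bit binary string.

Append 4 zeros: 10001000000. Divide by 11001 (XOR where the leading bit is 1):
  pos 0: 10001 XOR 11001 = 01000
  pos 1: 10000 XOR 11001 = 01001
  pos 2: 10010 XOR 11001 = 01011
  pos 3: 10110 XOR 11001 = 01111
  pos 4: 11110 XOR 11001 = 00111
  pos 6: 11100 XOR 11001 = 00101
Remainder (last 4 bits) = 0101. This is the CRC / FCS.

0101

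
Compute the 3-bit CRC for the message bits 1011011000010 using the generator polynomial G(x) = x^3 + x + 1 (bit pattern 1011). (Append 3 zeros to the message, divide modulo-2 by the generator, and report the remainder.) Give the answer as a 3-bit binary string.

001

Append 3 zeros: 1011011000010000. Divide by 1011 (XOR where the leading bit is 1):
  pos 0: 1011 XOR 1011 = 0000
  pos 5: 1100 XOR 1011 = 0111
  pos 6: 1110 XOR 1011 = 0101
  pos 7: 1010 XOR 1011 = 0001
  pos 10: 1100 XOR 1011 = 0111
  pos 11: 1110 XOR 1011 = 0101
  pos 12: 1010 XOR 1011 = 0001
Remainder (last 3 bits) = 001. This is the CRC / FCS.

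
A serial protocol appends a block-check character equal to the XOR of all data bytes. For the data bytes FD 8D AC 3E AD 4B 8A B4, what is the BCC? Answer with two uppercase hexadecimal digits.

XOR the bytes together:
  start with 0xFD
  0xFD ⊕ 0x8D = 0x70
  0x70 ⊕ 0xAC = 0xDC
  0xDC ⊕ 0x3E = 0xE2
  0xE2 ⊕ 0xAD = 0x4F
  0x4F ⊕ 0x4B = 0x04
  0x04 ⊕ 0x8A = 0x8E
  0x8E ⊕ 0xB4 = 0x3A

3A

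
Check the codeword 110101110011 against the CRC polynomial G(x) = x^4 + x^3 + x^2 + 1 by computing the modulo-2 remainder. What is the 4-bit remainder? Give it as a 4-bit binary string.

0000

Modulo-2 division of 110101110011 by 11101:
  pos 0: 11010 XOR 11101 = 00111
  pos 2: 11111 XOR 11101 = 00010
  pos 5: 10100 XOR 11101 = 01001
  pos 6: 10011 XOR 11101 = 01110
  pos 7: 11101 XOR 11101 = 00000
Remainder = 0000 (zero — the frame passes the CRC check).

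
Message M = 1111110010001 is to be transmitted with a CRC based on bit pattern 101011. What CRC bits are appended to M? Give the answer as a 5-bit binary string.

00000

Append 5 zeros: 111111001000100000. Divide by 101011 (XOR where the leading bit is 1):
  pos 0: 111111 XOR 101011 = 010100
  pos 1: 101000 XOR 101011 = 000011
  pos 5: 110100 XOR 101011 = 011111
  pos 6: 111110 XOR 101011 = 010101
  pos 7: 101011 XOR 101011 = 000000
Remainder (last 5 bits) = 00000. This is the CRC / FCS.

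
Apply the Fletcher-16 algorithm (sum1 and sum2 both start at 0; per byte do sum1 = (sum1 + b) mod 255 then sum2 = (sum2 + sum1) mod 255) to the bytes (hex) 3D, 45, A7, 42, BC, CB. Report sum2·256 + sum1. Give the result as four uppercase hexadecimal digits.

Running sums (mod 255):
  after byte 0 (3D): sum1=61, sum2=61
  after byte 1 (45): sum1=130, sum2=191
  after byte 2 (A7): sum1=42, sum2=233
  after byte 3 (42): sum1=108, sum2=86
  after byte 4 (BC): sum1=41, sum2=127
  after byte 5 (CB): sum1=244, sum2=116
Checksum = sum2·256 + sum1 = 116·256 + 244 = 29940 = 0x74F4.

74F4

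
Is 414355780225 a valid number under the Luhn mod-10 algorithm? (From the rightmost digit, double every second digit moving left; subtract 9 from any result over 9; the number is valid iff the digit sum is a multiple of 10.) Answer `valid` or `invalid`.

valid

From the right, keep odd positions and double even positions (subtract 9 from any doubled value over 9):
  doubled (positions 2,4,...): 4 0 5 1 8 8 → sum 26
  kept (positions 1,3,...): 5 2 8 5 3 1 → sum 24
Total = 50.
50 mod 10 = 0, so the number is valid.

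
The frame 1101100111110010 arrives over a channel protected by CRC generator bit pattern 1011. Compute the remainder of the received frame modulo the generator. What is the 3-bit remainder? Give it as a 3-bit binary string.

111

Modulo-2 division of 1101100111110010 by 1011:
  pos 0: 1101 XOR 1011 = 0110
  pos 1: 1101 XOR 1011 = 0110
  pos 2: 1100 XOR 1011 = 0111
  pos 3: 1110 XOR 1011 = 0101
  pos 4: 1011 XOR 1011 = 0000
  pos 8: 1111 XOR 1011 = 0100
  pos 9: 1000 XOR 1011 = 0011
  pos 11: 1101 XOR 1011 = 0110
  pos 12: 1100 XOR 1011 = 0111
Remainder = 111 (nonzero — an error is detected).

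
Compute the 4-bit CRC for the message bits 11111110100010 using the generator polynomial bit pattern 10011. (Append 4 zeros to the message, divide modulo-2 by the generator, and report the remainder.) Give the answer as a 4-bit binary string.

1110

Append 4 zeros: 111111101000100000. Divide by 10011 (XOR where the leading bit is 1):
  pos 0: 11111 XOR 10011 = 01100
  pos 1: 11001 XOR 10011 = 01010
  pos 2: 10101 XOR 10011 = 00110
  pos 4: 11001 XOR 10011 = 01010
  pos 5: 10100 XOR 10011 = 00111
  pos 7: 11100 XOR 10011 = 01111
  pos 8: 11111 XOR 10011 = 01100
  pos 9: 11000 XOR 10011 = 01011
  pos 10: 10110 XOR 10011 = 00101
  pos 12: 10100 XOR 10011 = 00111
Remainder (last 4 bits) = 1110. This is the CRC / FCS.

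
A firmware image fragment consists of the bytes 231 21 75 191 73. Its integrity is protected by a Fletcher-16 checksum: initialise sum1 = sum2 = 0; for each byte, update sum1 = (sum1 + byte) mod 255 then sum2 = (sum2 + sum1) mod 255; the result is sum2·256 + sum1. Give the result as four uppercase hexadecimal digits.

Running sums (mod 255):
  after byte 0 (231): sum1=231, sum2=231
  after byte 1 (21): sum1=252, sum2=228
  after byte 2 (75): sum1=72, sum2=45
  after byte 3 (191): sum1=8, sum2=53
  after byte 4 (73): sum1=81, sum2=134
Checksum = sum2·256 + sum1 = 134·256 + 81 = 34385 = 0x8651.

8651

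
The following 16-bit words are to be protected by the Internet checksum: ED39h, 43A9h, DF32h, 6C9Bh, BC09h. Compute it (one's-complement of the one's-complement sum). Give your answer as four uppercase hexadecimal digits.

One's-complement addition (fold any carry out of bit 15 back into bit 0):
  0xED39 + 0x43A9 = 0x130E2 → wrap carry → 0x30E3
  0x30E3 + 0xDF32 = 0x11015 → wrap carry → 0x1016
  0x1016 + 0x6C9B = 0x07CB1
  0x7CB1 + 0xBC09 = 0x138BA → wrap carry → 0x38BB
One's-complement sum = 0x38BB.
Checksum = ~0x38BB & 0xFFFF = 0xC744.

C744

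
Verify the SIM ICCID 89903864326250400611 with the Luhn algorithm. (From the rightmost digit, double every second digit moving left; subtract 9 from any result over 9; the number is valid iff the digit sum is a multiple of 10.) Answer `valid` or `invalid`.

From the right, keep odd positions and double even positions (subtract 9 from any doubled value over 9):
  doubled (positions 2,4,...): 2 0 8 1 3 6 3 6 9 7 → sum 45
  kept (positions 1,3,...): 1 6 0 0 2 2 4 8 0 9 → sum 32
Total = 77.
77 mod 10 = 7, so the number is invalid.

invalid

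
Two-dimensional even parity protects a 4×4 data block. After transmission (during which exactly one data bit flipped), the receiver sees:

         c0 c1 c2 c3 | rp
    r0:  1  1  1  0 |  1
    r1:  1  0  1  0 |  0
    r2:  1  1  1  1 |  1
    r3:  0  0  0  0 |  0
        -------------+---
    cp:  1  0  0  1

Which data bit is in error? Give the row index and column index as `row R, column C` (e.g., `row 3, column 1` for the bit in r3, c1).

Recompute each row's even parity and compare to rp:
  r0: data parity 1, sent rp 1 → ok
  r1: data parity 0, sent rp 0 → ok
  r2: data parity 0, sent rp 1 → mismatch
  r3: data parity 0, sent rp 0 → ok
Recompute each column's even parity and compare to cp:
  c0: data parity 1, sent cp 1 → ok
  c1: data parity 0, sent cp 0 → ok
  c2: data parity 1, sent cp 0 → mismatch
  c3: data parity 1, sent cp 1 → ok
Exactly one row (r2) and one column (c2) fail → the flipped bit is at their intersection.

row 2, column 2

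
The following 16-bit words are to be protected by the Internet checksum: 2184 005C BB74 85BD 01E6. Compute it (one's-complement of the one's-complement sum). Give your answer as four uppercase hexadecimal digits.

One's-complement addition (fold any carry out of bit 15 back into bit 0):
  0x2184 + 0x005C = 0x021E0
  0x21E0 + 0xBB74 = 0x0DD54
  0xDD54 + 0x85BD = 0x16311 → wrap carry → 0x6312
  0x6312 + 0x01E6 = 0x064F8
One's-complement sum = 0x64F8.
Checksum = ~0x64F8 & 0xFFFF = 0x9B07.

9B07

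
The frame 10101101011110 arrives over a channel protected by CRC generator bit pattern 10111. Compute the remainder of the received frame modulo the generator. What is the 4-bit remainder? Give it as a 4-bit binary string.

1000

Modulo-2 division of 10101101011110 by 10111:
  pos 0: 10101 XOR 10111 = 00010
  pos 3: 10101 XOR 10111 = 00010
  pos 6: 10011 XOR 10111 = 00100
  pos 8: 10011 XOR 10111 = 00100
Remainder = 1000 (nonzero — an error is detected).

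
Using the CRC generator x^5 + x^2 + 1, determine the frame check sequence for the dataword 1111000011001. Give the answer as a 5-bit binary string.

11000

Append 5 zeros: 111100001100100000. Divide by 100101 (XOR where the leading bit is 1):
  pos 0: 111100 XOR 100101 = 011001
  pos 1: 110010 XOR 100101 = 010111
  pos 2: 101110 XOR 100101 = 001011
  pos 4: 101111 XOR 100101 = 001010
  pos 6: 101000 XOR 100101 = 001101
  pos 8: 110110 XOR 100101 = 010011
  pos 9: 100110 XOR 100101 = 000011
Remainder (last 5 bits) = 11000. This is the CRC / FCS.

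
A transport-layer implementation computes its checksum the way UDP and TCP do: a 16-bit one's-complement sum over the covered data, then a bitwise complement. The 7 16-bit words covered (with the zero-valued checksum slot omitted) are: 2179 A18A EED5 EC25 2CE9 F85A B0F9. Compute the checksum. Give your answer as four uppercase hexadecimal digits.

One's-complement addition (fold any carry out of bit 15 back into bit 0):
  0x2179 + 0xA18A = 0x0C303
  0xC303 + 0xEED5 = 0x1B1D8 → wrap carry → 0xB1D9
  0xB1D9 + 0xEC25 = 0x19DFE → wrap carry → 0x9DFF
  0x9DFF + 0x2CE9 = 0x0CAE8
  0xCAE8 + 0xF85A = 0x1C342 → wrap carry → 0xC343
  0xC343 + 0xB0F9 = 0x1743C → wrap carry → 0x743D
One's-complement sum = 0x743D.
Checksum = ~0x743D & 0xFFFF = 0x8BC2.

8BC2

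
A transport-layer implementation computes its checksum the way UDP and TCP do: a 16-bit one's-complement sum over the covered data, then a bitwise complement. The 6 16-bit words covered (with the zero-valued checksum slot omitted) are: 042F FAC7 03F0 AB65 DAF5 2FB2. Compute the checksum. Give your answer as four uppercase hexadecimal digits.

One's-complement addition (fold any carry out of bit 15 back into bit 0):
  0x042F + 0xFAC7 = 0x0FEF6
  0xFEF6 + 0x03F0 = 0x102E6 → wrap carry → 0x02E7
  0x02E7 + 0xAB65 = 0x0AE4C
  0xAE4C + 0xDAF5 = 0x18941 → wrap carry → 0x8942
  0x8942 + 0x2FB2 = 0x0B8F4
One's-complement sum = 0xB8F4.
Checksum = ~0xB8F4 & 0xFFFF = 0x470B.

470B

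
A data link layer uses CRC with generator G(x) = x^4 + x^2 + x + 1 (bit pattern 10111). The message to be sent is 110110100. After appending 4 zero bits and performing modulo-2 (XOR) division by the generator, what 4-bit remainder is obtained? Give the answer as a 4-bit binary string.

Append 4 zeros: 1101101000000. Divide by 10111 (XOR where the leading bit is 1):
  pos 0: 11011 XOR 10111 = 01100
  pos 1: 11000 XOR 10111 = 01111
  pos 2: 11111 XOR 10111 = 01000
  pos 3: 10000 XOR 10111 = 00111
  pos 5: 11100 XOR 10111 = 01011
  pos 6: 10110 XOR 10111 = 00001
Remainder (last 4 bits) = 0100. This is the CRC / FCS.

0100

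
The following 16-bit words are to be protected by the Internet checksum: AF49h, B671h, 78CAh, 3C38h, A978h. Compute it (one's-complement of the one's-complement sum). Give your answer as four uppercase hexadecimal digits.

One's-complement addition (fold any carry out of bit 15 back into bit 0):
  0xAF49 + 0xB671 = 0x165BA → wrap carry → 0x65BB
  0x65BB + 0x78CA = 0x0DE85
  0xDE85 + 0x3C38 = 0x11ABD → wrap carry → 0x1ABE
  0x1ABE + 0xA978 = 0x0C436
One's-complement sum = 0xC436.
Checksum = ~0xC436 & 0xFFFF = 0x3BC9.

3BC9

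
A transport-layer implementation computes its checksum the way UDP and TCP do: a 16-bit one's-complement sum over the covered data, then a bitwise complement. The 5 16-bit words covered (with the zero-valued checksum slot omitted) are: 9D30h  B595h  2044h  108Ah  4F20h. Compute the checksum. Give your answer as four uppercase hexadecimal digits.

One's-complement addition (fold any carry out of bit 15 back into bit 0):
  0x9D30 + 0xB595 = 0x152C5 → wrap carry → 0x52C6
  0x52C6 + 0x2044 = 0x0730A
  0x730A + 0x108A = 0x08394
  0x8394 + 0x4F20 = 0x0D2B4
One's-complement sum = 0xD2B4.
Checksum = ~0xD2B4 & 0xFFFF = 0x2D4B.

2D4B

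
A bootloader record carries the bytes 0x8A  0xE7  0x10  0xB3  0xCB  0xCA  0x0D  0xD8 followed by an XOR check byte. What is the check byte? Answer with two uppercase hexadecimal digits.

1A

XOR the bytes together:
  start with 0x8A
  0x8A ⊕ 0xE7 = 0x6D
  0x6D ⊕ 0x10 = 0x7D
  0x7D ⊕ 0xB3 = 0xCE
  0xCE ⊕ 0xCB = 0x05
  0x05 ⊕ 0xCA = 0xCF
  0xCF ⊕ 0x0D = 0xC2
  0xC2 ⊕ 0xD8 = 0x1A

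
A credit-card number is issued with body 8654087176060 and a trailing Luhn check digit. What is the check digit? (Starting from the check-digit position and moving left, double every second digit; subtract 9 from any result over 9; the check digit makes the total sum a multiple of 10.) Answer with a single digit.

Partial digits right→left: 0 6 0 6 7 1 7 8 0 4 5 6 8
Double every second digit counting from the check-digit position (so the 1st, 3rd, 5th, ... of the partial from the right).
  doubled (with −9 where >9): 0 0 5 5 0 1 7 → sum 18
  kept as-is: 6 6 1 8 4 6 → sum 31
Total = 18 + 31 = 49.
Check digit = (10 − (49 mod 10)) mod 10 = 1.

1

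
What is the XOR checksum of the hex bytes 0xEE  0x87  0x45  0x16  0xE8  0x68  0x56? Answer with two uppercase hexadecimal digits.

XOR the bytes together:
  start with 0xEE
  0xEE ⊕ 0x87 = 0x69
  0x69 ⊕ 0x45 = 0x2C
  0x2C ⊕ 0x16 = 0x3A
  0x3A ⊕ 0xE8 = 0xD2
  0xD2 ⊕ 0x68 = 0xBA
  0xBA ⊕ 0x56 = 0xEC

EC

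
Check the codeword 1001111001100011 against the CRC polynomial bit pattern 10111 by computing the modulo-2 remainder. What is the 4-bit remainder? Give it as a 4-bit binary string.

Modulo-2 division of 1001111001100011 by 10111:
  pos 0: 10011 XOR 10111 = 00100
  pos 2: 10011 XOR 10111 = 00100
  pos 4: 10000 XOR 10111 = 00111
  pos 6: 11111 XOR 10111 = 01000
  pos 7: 10000 XOR 10111 = 00111
  pos 9: 11100 XOR 10111 = 01011
  pos 10: 10111 XOR 10111 = 00000
Remainder = 0001 (nonzero — an error is detected).

0001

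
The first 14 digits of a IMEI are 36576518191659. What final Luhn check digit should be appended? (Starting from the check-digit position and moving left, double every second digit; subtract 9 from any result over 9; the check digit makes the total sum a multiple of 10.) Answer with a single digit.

Partial digits right→left: 9 5 6 1 9 1 8 1 5 6 7 5 6 3
Double every second digit counting from the check-digit position (so the 1st, 3rd, 5th, ... of the partial from the right).
  doubled (with −9 where >9): 9 3 9 7 1 5 3 → sum 37
  kept as-is: 5 1 1 1 6 5 3 → sum 22
Total = 37 + 22 = 59.
Check digit = (10 − (59 mod 10)) mod 10 = 1.

1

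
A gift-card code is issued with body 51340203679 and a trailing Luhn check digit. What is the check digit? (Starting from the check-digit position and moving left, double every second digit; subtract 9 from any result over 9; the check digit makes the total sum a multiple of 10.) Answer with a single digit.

4

Partial digits right→left: 9 7 6 3 0 2 0 4 3 1 5
Double every second digit counting from the check-digit position (so the 1st, 3rd, 5th, ... of the partial from the right).
  doubled (with −9 where >9): 9 3 0 0 6 1 → sum 19
  kept as-is: 7 3 2 4 1 → sum 17
Total = 19 + 17 = 36.
Check digit = (10 − (36 mod 10)) mod 10 = 4.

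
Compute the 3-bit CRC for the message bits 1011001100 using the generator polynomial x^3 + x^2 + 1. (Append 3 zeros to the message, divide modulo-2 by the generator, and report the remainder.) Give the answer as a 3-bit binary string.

111

Append 3 zeros: 1011001100000. Divide by 1101 (XOR where the leading bit is 1):
  pos 0: 1011 XOR 1101 = 0110
  pos 1: 1100 XOR 1101 = 0001
  pos 4: 1011 XOR 1101 = 0110
  pos 5: 1100 XOR 1101 = 0001
  pos 8: 1000 XOR 1101 = 0101
  pos 9: 1010 XOR 1101 = 0111
Remainder (last 3 bits) = 111. This is the CRC / FCS.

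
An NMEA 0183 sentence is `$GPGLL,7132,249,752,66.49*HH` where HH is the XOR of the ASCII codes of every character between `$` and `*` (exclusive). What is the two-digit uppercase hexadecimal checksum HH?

XOR the ASCII codes of the payload characters:
  'G' = 0x47 → acc = 0x47
  'P' = 0x50 → acc = 0x17
  'G' = 0x47 → acc = 0x50
  'L' = 0x4C → acc = 0x1C
  'L' = 0x4C → acc = 0x50
  ',' = 0x2C → acc = 0x7C
  '7' = 0x37 → acc = 0x4B
  '1' = 0x31 → acc = 0x7A
  '3' = 0x33 → acc = 0x49
  '2' = 0x32 → acc = 0x7B
  ',' = 0x2C → acc = 0x57
  '2' = 0x32 → acc = 0x65
  '4' = 0x34 → acc = 0x51
  '9' = 0x39 → acc = 0x68
  ',' = 0x2C → acc = 0x44
  '7' = 0x37 → acc = 0x73
  '5' = 0x35 → acc = 0x46
  '2' = 0x32 → acc = 0x74
  ',' = 0x2C → acc = 0x58
  '6' = 0x36 → acc = 0x6E
  '6' = 0x36 → acc = 0x58
  '.' = 0x2E → acc = 0x76
  '4' = 0x34 → acc = 0x42
  '9' = 0x39 → acc = 0x7B
Checksum = 0x7B.

7B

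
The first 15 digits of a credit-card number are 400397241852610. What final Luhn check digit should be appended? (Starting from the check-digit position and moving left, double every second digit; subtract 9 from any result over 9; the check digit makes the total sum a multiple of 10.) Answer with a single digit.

8

Partial digits right→left: 0 1 6 2 5 8 1 4 2 7 9 3 0 0 4
Double every second digit counting from the check-digit position (so the 1st, 3rd, 5th, ... of the partial from the right).
  doubled (with −9 where >9): 0 3 1 2 4 9 0 8 → sum 27
  kept as-is: 1 2 8 4 7 3 0 → sum 25
Total = 27 + 25 = 52.
Check digit = (10 − (52 mod 10)) mod 10 = 8.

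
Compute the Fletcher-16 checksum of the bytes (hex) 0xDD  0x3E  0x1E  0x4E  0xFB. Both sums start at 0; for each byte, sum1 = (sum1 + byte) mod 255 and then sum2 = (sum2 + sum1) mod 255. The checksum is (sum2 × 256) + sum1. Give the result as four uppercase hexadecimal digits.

4184

Running sums (mod 255):
  after byte 0 (0xDD): sum1=221, sum2=221
  after byte 1 (0x3E): sum1=28, sum2=249
  after byte 2 (0x1E): sum1=58, sum2=52
  after byte 3 (0x4E): sum1=136, sum2=188
  after byte 4 (0xFB): sum1=132, sum2=65
Checksum = sum2·256 + sum1 = 65·256 + 132 = 16772 = 0x4184.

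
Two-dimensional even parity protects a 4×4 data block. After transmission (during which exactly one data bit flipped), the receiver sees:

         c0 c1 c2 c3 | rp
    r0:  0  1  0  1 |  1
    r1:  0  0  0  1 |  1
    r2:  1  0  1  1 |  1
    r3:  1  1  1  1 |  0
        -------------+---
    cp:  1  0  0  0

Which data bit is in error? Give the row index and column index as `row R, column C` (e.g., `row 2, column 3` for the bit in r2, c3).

Recompute each row's even parity and compare to rp:
  r0: data parity 0, sent rp 1 → mismatch
  r1: data parity 1, sent rp 1 → ok
  r2: data parity 1, sent rp 1 → ok
  r3: data parity 0, sent rp 0 → ok
Recompute each column's even parity and compare to cp:
  c0: data parity 0, sent cp 1 → mismatch
  c1: data parity 0, sent cp 0 → ok
  c2: data parity 0, sent cp 0 → ok
  c3: data parity 0, sent cp 0 → ok
Exactly one row (r0) and one column (c0) fail → the flipped bit is at their intersection.

row 0, column 0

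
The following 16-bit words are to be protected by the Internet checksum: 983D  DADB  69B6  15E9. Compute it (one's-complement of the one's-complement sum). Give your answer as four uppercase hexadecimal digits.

0D47

One's-complement addition (fold any carry out of bit 15 back into bit 0):
  0x983D + 0xDADB = 0x17318 → wrap carry → 0x7319
  0x7319 + 0x69B6 = 0x0DCCF
  0xDCCF + 0x15E9 = 0x0F2B8
One's-complement sum = 0xF2B8.
Checksum = ~0xF2B8 & 0xFFFF = 0x0D47.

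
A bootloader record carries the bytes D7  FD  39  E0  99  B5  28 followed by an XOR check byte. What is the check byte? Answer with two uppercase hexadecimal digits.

XOR the bytes together:
  start with 0xD7
  0xD7 ⊕ 0xFD = 0x2A
  0x2A ⊕ 0x39 = 0x13
  0x13 ⊕ 0xE0 = 0xF3
  0xF3 ⊕ 0x99 = 0x6A
  0x6A ⊕ 0xB5 = 0xDF
  0xDF ⊕ 0x28 = 0xF7

F7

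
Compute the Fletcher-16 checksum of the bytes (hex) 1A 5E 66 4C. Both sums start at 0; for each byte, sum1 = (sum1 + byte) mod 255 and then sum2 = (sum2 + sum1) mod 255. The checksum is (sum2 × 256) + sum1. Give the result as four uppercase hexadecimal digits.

9C2B

Running sums (mod 255):
  after byte 0 (1A): sum1=26, sum2=26
  after byte 1 (5E): sum1=120, sum2=146
  after byte 2 (66): sum1=222, sum2=113
  after byte 3 (4C): sum1=43, sum2=156
Checksum = sum2·256 + sum1 = 156·256 + 43 = 39979 = 0x9C2B.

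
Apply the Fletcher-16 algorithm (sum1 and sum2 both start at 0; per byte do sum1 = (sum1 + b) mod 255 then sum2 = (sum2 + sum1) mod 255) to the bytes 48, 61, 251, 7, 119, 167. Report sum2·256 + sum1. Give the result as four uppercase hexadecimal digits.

EE8F

Running sums (mod 255):
  after byte 0 (48): sum1=48, sum2=48
  after byte 1 (61): sum1=109, sum2=157
  after byte 2 (251): sum1=105, sum2=7
  after byte 3 (7): sum1=112, sum2=119
  after byte 4 (119): sum1=231, sum2=95
  after byte 5 (167): sum1=143, sum2=238
Checksum = sum2·256 + sum1 = 238·256 + 143 = 61071 = 0xEE8F.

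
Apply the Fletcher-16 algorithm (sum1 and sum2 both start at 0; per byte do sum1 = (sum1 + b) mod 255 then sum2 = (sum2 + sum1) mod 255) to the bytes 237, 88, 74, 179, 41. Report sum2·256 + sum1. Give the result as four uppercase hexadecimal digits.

766D

Running sums (mod 255):
  after byte 0 (237): sum1=237, sum2=237
  after byte 1 (88): sum1=70, sum2=52
  after byte 2 (74): sum1=144, sum2=196
  after byte 3 (179): sum1=68, sum2=9
  after byte 4 (41): sum1=109, sum2=118
Checksum = sum2·256 + sum1 = 118·256 + 109 = 30317 = 0x766D.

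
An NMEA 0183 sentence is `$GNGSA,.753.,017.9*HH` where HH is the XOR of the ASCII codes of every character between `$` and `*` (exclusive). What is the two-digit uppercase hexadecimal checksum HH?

XOR the ASCII codes of the payload characters:
  'G' = 0x47 → acc = 0x47
  'N' = 0x4E → acc = 0x09
  'G' = 0x47 → acc = 0x4E
  'S' = 0x53 → acc = 0x1D
  'A' = 0x41 → acc = 0x5C
  ',' = 0x2C → acc = 0x70
  '.' = 0x2E → acc = 0x5E
  '7' = 0x37 → acc = 0x69
  '5' = 0x35 → acc = 0x5C
  '3' = 0x33 → acc = 0x6F
  '.' = 0x2E → acc = 0x41
  ',' = 0x2C → acc = 0x6D
  '0' = 0x30 → acc = 0x5D
  '1' = 0x31 → acc = 0x6C
  '7' = 0x37 → acc = 0x5B
  '.' = 0x2E → acc = 0x75
  '9' = 0x39 → acc = 0x4C
Checksum = 0x4C.

4C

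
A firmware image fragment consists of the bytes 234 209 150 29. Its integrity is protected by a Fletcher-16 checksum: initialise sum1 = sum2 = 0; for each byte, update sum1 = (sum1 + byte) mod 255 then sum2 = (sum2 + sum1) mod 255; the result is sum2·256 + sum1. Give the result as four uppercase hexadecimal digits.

6B70

Running sums (mod 255):
  after byte 0 (234): sum1=234, sum2=234
  after byte 1 (209): sum1=188, sum2=167
  after byte 2 (150): sum1=83, sum2=250
  after byte 3 (29): sum1=112, sum2=107
Checksum = sum2·256 + sum1 = 107·256 + 112 = 27504 = 0x6B70.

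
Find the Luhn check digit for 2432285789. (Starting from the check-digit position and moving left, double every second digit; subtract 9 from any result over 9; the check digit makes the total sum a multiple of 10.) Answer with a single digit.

Partial digits right→left: 9 8 7 5 8 2 2 3 4 2
Double every second digit counting from the check-digit position (so the 1st, 3rd, 5th, ... of the partial from the right).
  doubled (with −9 where >9): 9 5 7 4 8 → sum 33
  kept as-is: 8 5 2 3 2 → sum 20
Total = 33 + 20 = 53.
Check digit = (10 − (53 mod 10)) mod 10 = 7.

7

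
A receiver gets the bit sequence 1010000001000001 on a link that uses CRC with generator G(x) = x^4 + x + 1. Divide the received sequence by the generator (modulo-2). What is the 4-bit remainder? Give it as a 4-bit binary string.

0001

Modulo-2 division of 1010000001000001 by 10011:
  pos 0: 10100 XOR 10011 = 00111
  pos 2: 11100 XOR 10011 = 01111
  pos 3: 11110 XOR 10011 = 01101
  pos 4: 11010 XOR 10011 = 01001
  pos 5: 10011 XOR 10011 = 00000
Remainder = 0001 (nonzero — an error is detected).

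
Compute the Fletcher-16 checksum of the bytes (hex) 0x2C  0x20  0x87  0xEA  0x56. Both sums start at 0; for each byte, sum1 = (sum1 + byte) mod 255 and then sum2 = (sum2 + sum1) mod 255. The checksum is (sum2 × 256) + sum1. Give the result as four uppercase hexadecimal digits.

Running sums (mod 255):
  after byte 0 (0x2C): sum1=44, sum2=44
  after byte 1 (0x20): sum1=76, sum2=120
  after byte 2 (0x87): sum1=211, sum2=76
  after byte 3 (0xEA): sum1=190, sum2=11
  after byte 4 (0x56): sum1=21, sum2=32
Checksum = sum2·256 + sum1 = 32·256 + 21 = 8213 = 0x2015.

2015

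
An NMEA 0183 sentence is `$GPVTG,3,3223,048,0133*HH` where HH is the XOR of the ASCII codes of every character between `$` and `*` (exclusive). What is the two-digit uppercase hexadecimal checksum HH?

5C

XOR the ASCII codes of the payload characters:
  'G' = 0x47 → acc = 0x47
  'P' = 0x50 → acc = 0x17
  'V' = 0x56 → acc = 0x41
  'T' = 0x54 → acc = 0x15
  'G' = 0x47 → acc = 0x52
  ',' = 0x2C → acc = 0x7E
  '3' = 0x33 → acc = 0x4D
  ',' = 0x2C → acc = 0x61
  '3' = 0x33 → acc = 0x52
  '2' = 0x32 → acc = 0x60
  '2' = 0x32 → acc = 0x52
  '3' = 0x33 → acc = 0x61
  ',' = 0x2C → acc = 0x4D
  '0' = 0x30 → acc = 0x7D
  '4' = 0x34 → acc = 0x49
  '8' = 0x38 → acc = 0x71
  ',' = 0x2C → acc = 0x5D
  '0' = 0x30 → acc = 0x6D
  '1' = 0x31 → acc = 0x5C
  '3' = 0x33 → acc = 0x6F
  '3' = 0x33 → acc = 0x5C
Checksum = 0x5C.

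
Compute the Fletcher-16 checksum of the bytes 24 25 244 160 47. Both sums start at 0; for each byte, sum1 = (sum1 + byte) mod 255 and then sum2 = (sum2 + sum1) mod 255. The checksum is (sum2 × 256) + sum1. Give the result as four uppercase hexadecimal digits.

Running sums (mod 255):
  after byte 0 (24): sum1=24, sum2=24
  after byte 1 (25): sum1=49, sum2=73
  after byte 2 (244): sum1=38, sum2=111
  after byte 3 (160): sum1=198, sum2=54
  after byte 4 (47): sum1=245, sum2=44
Checksum = sum2·256 + sum1 = 44·256 + 245 = 11509 = 0x2CF5.

2CF5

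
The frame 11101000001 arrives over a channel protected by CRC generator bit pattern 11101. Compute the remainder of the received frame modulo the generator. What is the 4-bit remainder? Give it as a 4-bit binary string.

0001

Modulo-2 division of 11101000001 by 11101:
  pos 0: 11101 XOR 11101 = 00000
Remainder = 0001 (nonzero — an error is detected).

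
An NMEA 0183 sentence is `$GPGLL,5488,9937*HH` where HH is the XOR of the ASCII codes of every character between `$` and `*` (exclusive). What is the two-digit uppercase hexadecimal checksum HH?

XOR the ASCII codes of the payload characters:
  'G' = 0x47 → acc = 0x47
  'P' = 0x50 → acc = 0x17
  'G' = 0x47 → acc = 0x50
  'L' = 0x4C → acc = 0x1C
  'L' = 0x4C → acc = 0x50
  ',' = 0x2C → acc = 0x7C
  '5' = 0x35 → acc = 0x49
  '4' = 0x34 → acc = 0x7D
  '8' = 0x38 → acc = 0x45
  '8' = 0x38 → acc = 0x7D
  ',' = 0x2C → acc = 0x51
  '9' = 0x39 → acc = 0x68
  '9' = 0x39 → acc = 0x51
  '3' = 0x33 → acc = 0x62
  '7' = 0x37 → acc = 0x55
Checksum = 0x55.

55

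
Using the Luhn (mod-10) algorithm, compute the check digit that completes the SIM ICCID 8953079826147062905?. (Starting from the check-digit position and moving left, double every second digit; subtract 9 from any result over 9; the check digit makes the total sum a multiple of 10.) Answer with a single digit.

0

Partial digits right→left: 5 0 9 2 6 0 7 4 1 6 2 8 9 7 0 3 5 9 8
Double every second digit counting from the check-digit position (so the 1st, 3rd, 5th, ... of the partial from the right).
  doubled (with −9 where >9): 1 9 3 5 2 4 9 0 1 7 → sum 41
  kept as-is: 0 2 0 4 6 8 7 3 9 → sum 39
Total = 41 + 39 = 80.
Check digit = (10 − (80 mod 10)) mod 10 = 0.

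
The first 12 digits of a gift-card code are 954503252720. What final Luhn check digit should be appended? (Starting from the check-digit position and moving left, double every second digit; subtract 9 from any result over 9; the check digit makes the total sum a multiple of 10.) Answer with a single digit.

7

Partial digits right→left: 0 2 7 2 5 2 3 0 5 4 5 9
Double every second digit counting from the check-digit position (so the 1st, 3rd, 5th, ... of the partial from the right).
  doubled (with −9 where >9): 0 5 1 6 1 1 → sum 14
  kept as-is: 2 2 2 0 4 9 → sum 19
Total = 14 + 19 = 33.
Check digit = (10 − (33 mod 10)) mod 10 = 7.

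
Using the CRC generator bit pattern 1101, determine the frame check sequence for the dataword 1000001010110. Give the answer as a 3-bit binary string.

011

Append 3 zeros: 1000001010110000. Divide by 1101 (XOR where the leading bit is 1):
  pos 0: 1000 XOR 1101 = 0101
  pos 1: 1010 XOR 1101 = 0111
  pos 2: 1110 XOR 1101 = 0011
  pos 4: 1110 XOR 1101 = 0011
  pos 6: 1110 XOR 1101 = 0011
  pos 8: 1111 XOR 1101 = 0010
  pos 10: 1000 XOR 1101 = 0101
  pos 11: 1010 XOR 1101 = 0111
  pos 12: 1110 XOR 1101 = 0011
Remainder (last 3 bits) = 011. This is the CRC / FCS.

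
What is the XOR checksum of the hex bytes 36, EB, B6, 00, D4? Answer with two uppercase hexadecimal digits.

XOR the bytes together:
  start with 0x36
  0x36 ⊕ 0xEB = 0xDD
  0xDD ⊕ 0xB6 = 0x6B
  0x6B ⊕ 0x00 = 0x6B
  0x6B ⊕ 0xD4 = 0xBF

BF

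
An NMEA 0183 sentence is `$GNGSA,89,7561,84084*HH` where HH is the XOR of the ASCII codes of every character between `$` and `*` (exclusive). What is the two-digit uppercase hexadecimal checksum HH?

XOR the ASCII codes of the payload characters:
  'G' = 0x47 → acc = 0x47
  'N' = 0x4E → acc = 0x09
  'G' = 0x47 → acc = 0x4E
  'S' = 0x53 → acc = 0x1D
  'A' = 0x41 → acc = 0x5C
  ',' = 0x2C → acc = 0x70
  '8' = 0x38 → acc = 0x48
  '9' = 0x39 → acc = 0x71
  ',' = 0x2C → acc = 0x5D
  '7' = 0x37 → acc = 0x6A
  '5' = 0x35 → acc = 0x5F
  '6' = 0x36 → acc = 0x69
  '1' = 0x31 → acc = 0x58
  ',' = 0x2C → acc = 0x74
  '8' = 0x38 → acc = 0x4C
  '4' = 0x34 → acc = 0x78
  '0' = 0x30 → acc = 0x48
  '8' = 0x38 → acc = 0x70
  '4' = 0x34 → acc = 0x44
Checksum = 0x44.

44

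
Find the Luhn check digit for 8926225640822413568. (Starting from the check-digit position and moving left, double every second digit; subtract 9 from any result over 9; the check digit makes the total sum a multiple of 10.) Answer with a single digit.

7

Partial digits right→left: 8 6 5 3 1 4 2 2 8 0 4 6 5 2 2 6 2 9 8
Double every second digit counting from the check-digit position (so the 1st, 3rd, 5th, ... of the partial from the right).
  doubled (with −9 where >9): 7 1 2 4 7 8 1 4 4 7 → sum 45
  kept as-is: 6 3 4 2 0 6 2 6 9 → sum 38
Total = 45 + 38 = 83.
Check digit = (10 − (83 mod 10)) mod 10 = 7.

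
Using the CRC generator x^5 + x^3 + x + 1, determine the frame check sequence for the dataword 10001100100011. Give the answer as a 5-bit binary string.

01100

Append 5 zeros: 1000110010001100000. Divide by 101011 (XOR where the leading bit is 1):
  pos 0: 100011 XOR 101011 = 001000
  pos 2: 100000 XOR 101011 = 001011
  pos 4: 101110 XOR 101011 = 000101
  pos 7: 101001 XOR 101011 = 000010
  pos 11: 101000 XOR 101011 = 000011
Remainder (last 5 bits) = 01100. This is the CRC / FCS.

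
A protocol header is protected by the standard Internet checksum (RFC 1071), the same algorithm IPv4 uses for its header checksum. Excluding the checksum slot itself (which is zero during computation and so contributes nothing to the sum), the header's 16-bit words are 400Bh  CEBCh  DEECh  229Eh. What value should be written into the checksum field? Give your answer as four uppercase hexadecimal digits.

One's-complement addition (fold any carry out of bit 15 back into bit 0):
  0x400B + 0xCEBC = 0x10EC7 → wrap carry → 0x0EC8
  0x0EC8 + 0xDEEC = 0x0EDB4
  0xEDB4 + 0x229E = 0x11052 → wrap carry → 0x1053
One's-complement sum = 0x1053.
Checksum = ~0x1053 & 0xFFFF = 0xEFAC.

EFAC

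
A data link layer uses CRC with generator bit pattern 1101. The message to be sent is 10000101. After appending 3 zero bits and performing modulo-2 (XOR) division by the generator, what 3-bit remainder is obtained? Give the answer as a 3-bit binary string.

011

Append 3 zeros: 10000101000. Divide by 1101 (XOR where the leading bit is 1):
  pos 0: 1000 XOR 1101 = 0101
  pos 1: 1010 XOR 1101 = 0111
  pos 2: 1111 XOR 1101 = 0010
  pos 4: 1001 XOR 1101 = 0100
  pos 5: 1000 XOR 1101 = 0101
  pos 6: 1010 XOR 1101 = 0111
  pos 7: 1110 XOR 1101 = 0011
Remainder (last 3 bits) = 011. This is the CRC / FCS.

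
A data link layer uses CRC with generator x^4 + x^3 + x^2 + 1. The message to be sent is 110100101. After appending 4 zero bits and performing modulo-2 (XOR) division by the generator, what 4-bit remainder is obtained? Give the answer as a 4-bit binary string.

1101

Append 4 zeros: 1101001010000. Divide by 11101 (XOR where the leading bit is 1):
  pos 0: 11010 XOR 11101 = 00111
  pos 2: 11101 XOR 11101 = 00000
  pos 8: 10000 XOR 11101 = 01101
Remainder (last 4 bits) = 1101. This is the CRC / FCS.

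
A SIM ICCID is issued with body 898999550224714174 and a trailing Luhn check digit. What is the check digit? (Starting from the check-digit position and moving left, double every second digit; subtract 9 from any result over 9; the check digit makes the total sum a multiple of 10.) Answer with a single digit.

Partial digits right→left: 4 7 1 4 1 7 4 2 2 0 5 5 9 9 9 8 9 8
Double every second digit counting from the check-digit position (so the 1st, 3rd, 5th, ... of the partial from the right).
  doubled (with −9 where >9): 8 2 2 8 4 1 9 9 9 → sum 52
  kept as-is: 7 4 7 2 0 5 9 8 8 → sum 50
Total = 52 + 50 = 102.
Check digit = (10 − (102 mod 10)) mod 10 = 8.

8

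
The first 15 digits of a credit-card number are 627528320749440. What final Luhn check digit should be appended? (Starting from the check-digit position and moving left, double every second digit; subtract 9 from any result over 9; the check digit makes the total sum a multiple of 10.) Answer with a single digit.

Partial digits right→left: 0 4 4 9 4 7 0 2 3 8 2 5 7 2 6
Double every second digit counting from the check-digit position (so the 1st, 3rd, 5th, ... of the partial from the right).
  doubled (with −9 where >9): 0 8 8 0 6 4 5 3 → sum 34
  kept as-is: 4 9 7 2 8 5 2 → sum 37
Total = 34 + 37 = 71.
Check digit = (10 − (71 mod 10)) mod 10 = 9.

9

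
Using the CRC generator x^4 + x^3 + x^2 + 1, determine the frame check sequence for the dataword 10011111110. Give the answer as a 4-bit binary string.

1010

Append 4 zeros: 100111111100000. Divide by 11101 (XOR where the leading bit is 1):
  pos 0: 10011 XOR 11101 = 01110
  pos 1: 11101 XOR 11101 = 00000
  pos 6: 11110 XOR 11101 = 00011
  pos 9: 11000 XOR 11101 = 00101
Remainder (last 4 bits) = 1010. This is the CRC / FCS.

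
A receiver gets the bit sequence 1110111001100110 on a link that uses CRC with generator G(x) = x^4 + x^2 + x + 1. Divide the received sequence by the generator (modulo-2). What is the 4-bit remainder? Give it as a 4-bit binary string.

Modulo-2 division of 1110111001100110 by 10111:
  pos 0: 11101 XOR 10111 = 01010
  pos 1: 10101 XOR 10111 = 00010
  pos 4: 10100 XOR 10111 = 00011
  pos 7: 11110 XOR 10111 = 01001
  pos 8: 10010 XOR 10111 = 00101
  pos 10: 10111 XOR 10111 = 00000
Remainder = 0000 (zero — the frame passes the CRC check).

0000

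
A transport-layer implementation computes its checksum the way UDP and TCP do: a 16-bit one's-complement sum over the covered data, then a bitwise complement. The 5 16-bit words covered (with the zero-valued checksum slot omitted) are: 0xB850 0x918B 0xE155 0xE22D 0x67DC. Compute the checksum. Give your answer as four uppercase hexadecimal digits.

8AC3

One's-complement addition (fold any carry out of bit 15 back into bit 0):
  0xB850 + 0x918B = 0x149DB → wrap carry → 0x49DC
  0x49DC + 0xE155 = 0x12B31 → wrap carry → 0x2B32
  0x2B32 + 0xE22D = 0x10D5F → wrap carry → 0x0D60
  0x0D60 + 0x67DC = 0x0753C
One's-complement sum = 0x753C.
Checksum = ~0x753C & 0xFFFF = 0x8AC3.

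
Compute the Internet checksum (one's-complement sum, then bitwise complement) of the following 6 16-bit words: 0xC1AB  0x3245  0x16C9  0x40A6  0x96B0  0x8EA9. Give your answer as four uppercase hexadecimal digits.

8F45

One's-complement addition (fold any carry out of bit 15 back into bit 0):
  0xC1AB + 0x3245 = 0x0F3F0
  0xF3F0 + 0x16C9 = 0x10AB9 → wrap carry → 0x0ABA
  0x0ABA + 0x40A6 = 0x04B60
  0x4B60 + 0x96B0 = 0x0E210
  0xE210 + 0x8EA9 = 0x170B9 → wrap carry → 0x70BA
One's-complement sum = 0x70BA.
Checksum = ~0x70BA & 0xFFFF = 0x8F45.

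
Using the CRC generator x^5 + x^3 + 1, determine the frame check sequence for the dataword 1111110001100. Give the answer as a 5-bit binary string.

01101

Append 5 zeros: 111111000110000000. Divide by 101001 (XOR where the leading bit is 1):
  pos 0: 111111 XOR 101001 = 010110
  pos 1: 101100 XOR 101001 = 000101
  pos 4: 101001 XOR 101001 = 000000
  pos 10: 100000 XOR 101001 = 001001
  pos 12: 100100 XOR 101001 = 001101
Remainder (last 5 bits) = 01101. This is the CRC / FCS.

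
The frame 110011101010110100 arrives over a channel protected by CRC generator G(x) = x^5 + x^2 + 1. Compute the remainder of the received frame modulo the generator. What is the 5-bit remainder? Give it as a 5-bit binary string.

00010

Modulo-2 division of 110011101010110100 by 100101:
  pos 0: 110011 XOR 100101 = 010110
  pos 1: 101101 XOR 100101 = 001000
  pos 3: 100001 XOR 100101 = 000100
  pos 6: 100010 XOR 100101 = 000111
  pos 9: 111110 XOR 100101 = 011011
  pos 10: 110111 XOR 100101 = 010010
  pos 11: 100100 XOR 100101 = 000001
Remainder = 00010 (nonzero — an error is detected).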